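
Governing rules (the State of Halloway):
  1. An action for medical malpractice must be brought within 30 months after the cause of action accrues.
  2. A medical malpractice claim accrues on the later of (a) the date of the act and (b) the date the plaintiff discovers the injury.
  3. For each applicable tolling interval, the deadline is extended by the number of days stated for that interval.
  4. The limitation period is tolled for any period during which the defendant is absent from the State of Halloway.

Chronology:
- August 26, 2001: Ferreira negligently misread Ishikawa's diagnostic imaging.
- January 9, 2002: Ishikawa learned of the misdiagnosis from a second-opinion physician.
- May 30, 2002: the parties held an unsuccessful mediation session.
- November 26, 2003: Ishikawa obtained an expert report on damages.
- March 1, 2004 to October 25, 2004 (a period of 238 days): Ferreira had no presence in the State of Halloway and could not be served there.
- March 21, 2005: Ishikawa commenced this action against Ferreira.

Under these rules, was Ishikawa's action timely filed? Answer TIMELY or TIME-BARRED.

TIME-BARRED

The claim accrued on January 9, 2002 — the later of the August 26, 2001 act and the January 9, 2002 discovery.
Adding the 30 months base period to January 9, 2002 gives a deadline of July 9, 2004, before any tolling.
The defendant's absence from the jurisdiction from March 1, 2004 to October 25, 2004 tolled the period for 238 days, extending the deadline to March 4, 2005.
None of the other events listed affects the running of the period under the stated rules.
Filing on March 21, 2005 missed the March 4, 2005 deadline — the action is time-barred.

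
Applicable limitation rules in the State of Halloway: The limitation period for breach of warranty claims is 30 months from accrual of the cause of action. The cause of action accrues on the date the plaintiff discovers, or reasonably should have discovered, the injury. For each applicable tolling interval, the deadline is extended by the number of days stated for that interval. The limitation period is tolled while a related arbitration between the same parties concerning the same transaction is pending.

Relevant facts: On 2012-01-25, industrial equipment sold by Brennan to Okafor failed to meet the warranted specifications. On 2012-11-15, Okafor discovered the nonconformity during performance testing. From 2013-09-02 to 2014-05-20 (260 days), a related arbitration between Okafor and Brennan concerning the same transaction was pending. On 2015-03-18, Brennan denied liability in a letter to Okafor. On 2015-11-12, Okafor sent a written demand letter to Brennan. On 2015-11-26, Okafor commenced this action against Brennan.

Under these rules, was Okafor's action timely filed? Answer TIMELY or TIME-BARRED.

TIMELY

Accrual is tied to discovery, so the period began on 2012-11-15 rather than on 2012-01-25 when the act occurred.
30 months from 2012-11-15 is 2015-05-15.
The period was tolled for 260 days by the pending related arbitration (2013-09-02 to 2014-05-20), pushing the deadline to 2016-01-30.
None of the other events listed affects the running of the period under the stated rules.
The 2015-11-26 filing precedes the 2016-01-30 deadline; the claim is timely.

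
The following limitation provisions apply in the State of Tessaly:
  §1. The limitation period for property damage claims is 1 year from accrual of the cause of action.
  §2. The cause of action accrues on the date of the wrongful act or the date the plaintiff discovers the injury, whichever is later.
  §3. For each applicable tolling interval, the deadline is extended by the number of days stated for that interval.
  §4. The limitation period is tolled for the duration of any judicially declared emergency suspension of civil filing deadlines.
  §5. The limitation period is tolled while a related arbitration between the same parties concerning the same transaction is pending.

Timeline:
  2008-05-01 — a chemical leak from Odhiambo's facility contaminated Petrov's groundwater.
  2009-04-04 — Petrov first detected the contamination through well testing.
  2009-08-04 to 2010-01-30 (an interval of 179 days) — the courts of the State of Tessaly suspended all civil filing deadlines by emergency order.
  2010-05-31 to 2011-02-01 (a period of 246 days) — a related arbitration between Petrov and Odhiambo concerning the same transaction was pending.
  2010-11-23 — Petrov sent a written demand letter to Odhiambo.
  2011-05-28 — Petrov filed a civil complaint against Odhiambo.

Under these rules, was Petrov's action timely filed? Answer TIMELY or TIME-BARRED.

Taking the later of the act (2008-05-01) and discovery (2009-04-04), the claim accrued on 2009-04-04.
Adding the 1 year base period to 2009-04-04 gives a deadline of 2010-04-04, before any tolling.
The emergency suspension of filing deadlines from 2009-08-04 to 2010-01-30 tolled the period for 179 days, extending the deadline to 2010-09-30.
Because the pending related arbitration ran from 2010-05-31 to 2011-02-01, the deadline is extended by 246 days to 2011-06-03.
Nothing else in the chronology tolls or restarts the period.
The 2011-05-28 filing precedes the 2011-06-03 deadline; the claim is timely.

TIMELY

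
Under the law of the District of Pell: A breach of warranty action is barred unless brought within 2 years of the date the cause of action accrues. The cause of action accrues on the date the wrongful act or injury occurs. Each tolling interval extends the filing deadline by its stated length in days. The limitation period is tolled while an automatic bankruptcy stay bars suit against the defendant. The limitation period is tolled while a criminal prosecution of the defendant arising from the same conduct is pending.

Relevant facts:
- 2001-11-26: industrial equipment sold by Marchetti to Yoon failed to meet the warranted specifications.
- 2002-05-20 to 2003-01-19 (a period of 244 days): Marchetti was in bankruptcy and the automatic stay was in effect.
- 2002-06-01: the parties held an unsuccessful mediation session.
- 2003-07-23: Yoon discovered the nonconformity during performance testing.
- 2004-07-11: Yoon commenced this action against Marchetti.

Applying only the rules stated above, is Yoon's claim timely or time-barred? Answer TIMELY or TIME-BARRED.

The claim accrued on 2001-11-26, when the wrongful act occurred; under the stated occurrence rule the 2003-07-23 discovery does not delay accrual.
Adding the 2 years base period to 2001-11-26 gives a deadline of 2003-11-26, before any tolling.
The period was tolled for 244 days by the automatic bankruptcy stay (2002-05-20 to 2003-01-19), pushing the deadline to 2004-07-27.
None of the other events listed affects the running of the period under the stated rules.
The 2004-07-11 filing precedes the 2004-07-27 deadline; the claim is timely.

TIMELY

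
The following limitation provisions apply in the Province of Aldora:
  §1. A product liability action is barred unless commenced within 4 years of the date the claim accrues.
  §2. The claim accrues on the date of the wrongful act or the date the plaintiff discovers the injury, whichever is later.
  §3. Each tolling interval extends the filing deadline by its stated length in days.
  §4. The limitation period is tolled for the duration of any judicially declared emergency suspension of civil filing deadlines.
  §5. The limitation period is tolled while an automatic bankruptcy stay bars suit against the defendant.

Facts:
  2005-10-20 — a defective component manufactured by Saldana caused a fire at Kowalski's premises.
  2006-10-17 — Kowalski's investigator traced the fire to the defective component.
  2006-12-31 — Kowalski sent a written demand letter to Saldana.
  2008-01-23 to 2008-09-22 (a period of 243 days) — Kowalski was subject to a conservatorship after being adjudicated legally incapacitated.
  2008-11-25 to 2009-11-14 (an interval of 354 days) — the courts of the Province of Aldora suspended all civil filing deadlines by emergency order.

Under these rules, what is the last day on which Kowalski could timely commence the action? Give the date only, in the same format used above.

Because discovery on 2006-10-17 post-dates the 2005-10-20 act, accrual under the later-of rule falls on 2006-10-17.
The untolled deadline — 4 years after 2006-10-17 — is 2010-10-17.
Because the emergency suspension of filing deadlines ran from 2008-11-25 to 2009-11-14, the deadline is extended by 354 days to 2011-10-06.
Although the plaintiff's incapacity ran from 2008-01-23 to 2008-09-22, the stated rules do not make that a tolling event, so it is disregarded.
The other events in the timeline have no effect on the limitation period under the stated rules.

2011-10-06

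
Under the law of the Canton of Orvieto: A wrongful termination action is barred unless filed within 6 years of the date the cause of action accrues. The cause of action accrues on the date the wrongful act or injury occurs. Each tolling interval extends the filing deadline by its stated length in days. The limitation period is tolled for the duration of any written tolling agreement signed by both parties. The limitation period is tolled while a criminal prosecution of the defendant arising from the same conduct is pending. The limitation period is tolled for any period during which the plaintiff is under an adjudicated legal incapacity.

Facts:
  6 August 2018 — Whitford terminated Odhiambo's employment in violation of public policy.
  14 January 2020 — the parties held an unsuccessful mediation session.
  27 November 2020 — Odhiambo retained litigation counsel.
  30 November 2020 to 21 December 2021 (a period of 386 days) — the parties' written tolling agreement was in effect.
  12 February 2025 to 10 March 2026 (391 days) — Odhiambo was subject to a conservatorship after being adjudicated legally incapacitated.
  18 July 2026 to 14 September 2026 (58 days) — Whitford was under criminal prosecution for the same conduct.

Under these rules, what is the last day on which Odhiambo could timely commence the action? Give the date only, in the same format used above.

19 November 2026

The claim accrued on 6 August 2018, when the wrongful act occurred.
The untolled deadline — 6 years after 6 August 2018 — is 6 August 2024.
Because the written tolling agreement ran from 30 November 2020 to 21 December 2021, the deadline is extended by 386 days to 27 August 2025.
The period was tolled for 391 days by the plaintiff's legal incapacity (12 February 2025 to 10 March 2026), pushing the deadline to 22 September 2026.
The period was tolled for 58 days by the pending criminal prosecution (18 July 2026 to 14 September 2026), pushing the deadline to 19 November 2026.
None of the other events listed affects the running of the period under the stated rules.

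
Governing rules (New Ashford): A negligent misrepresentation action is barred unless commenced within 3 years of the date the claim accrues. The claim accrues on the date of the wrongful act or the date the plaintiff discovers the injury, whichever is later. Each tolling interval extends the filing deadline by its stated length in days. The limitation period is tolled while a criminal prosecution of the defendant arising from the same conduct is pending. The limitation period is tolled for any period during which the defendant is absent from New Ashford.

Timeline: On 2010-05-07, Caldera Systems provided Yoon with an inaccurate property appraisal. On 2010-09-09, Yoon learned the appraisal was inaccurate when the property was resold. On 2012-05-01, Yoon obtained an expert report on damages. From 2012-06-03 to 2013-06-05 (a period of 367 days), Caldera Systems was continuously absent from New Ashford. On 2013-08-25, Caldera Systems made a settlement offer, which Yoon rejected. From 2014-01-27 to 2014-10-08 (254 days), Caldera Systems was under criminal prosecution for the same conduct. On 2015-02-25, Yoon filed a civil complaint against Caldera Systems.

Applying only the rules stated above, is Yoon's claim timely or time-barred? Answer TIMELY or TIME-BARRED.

TIMELY

Because discovery on 2010-09-09 post-dates the 2010-05-07 act, accrual under the later-of rule falls on 2010-09-09.
Adding the 3 years base period to 2010-09-09 gives a deadline of 2013-09-09, before any tolling.
Because the defendant's absence from the jurisdiction ran from 2012-06-03 to 2013-06-05, the deadline is extended by 367 days to 2014-09-11.
The period was tolled for 254 days by the pending criminal prosecution (2014-01-27 to 2014-10-08), pushing the deadline to 2015-05-23.
None of the other events listed affects the running of the period under the stated rules.
Filing on 2015-02-25 beat the 2015-05-23 deadline — the action is timely.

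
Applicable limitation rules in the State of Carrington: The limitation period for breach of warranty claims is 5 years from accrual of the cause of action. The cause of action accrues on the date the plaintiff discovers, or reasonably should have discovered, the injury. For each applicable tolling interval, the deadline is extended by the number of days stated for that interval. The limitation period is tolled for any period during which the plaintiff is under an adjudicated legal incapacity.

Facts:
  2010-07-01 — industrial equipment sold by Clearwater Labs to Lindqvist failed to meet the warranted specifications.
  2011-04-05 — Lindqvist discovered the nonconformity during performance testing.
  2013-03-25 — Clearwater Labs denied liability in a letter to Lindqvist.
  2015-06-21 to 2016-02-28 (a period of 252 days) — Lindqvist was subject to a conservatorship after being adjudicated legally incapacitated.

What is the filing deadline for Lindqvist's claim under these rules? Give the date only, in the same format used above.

The claim did not accrue until Lindqvist discovered the injury on 2011-04-05; the 2010-07-01 act date does not start the clock under the stated rule.
The untolled deadline — 5 years after 2011-04-05 — is 2016-04-05.
Because the plaintiff's legal incapacity ran from 2015-06-21 to 2016-02-28, the deadline is extended by 252 days to 2016-12-13.
The other events in the timeline have no effect on the limitation period under the stated rules.

2016-12-13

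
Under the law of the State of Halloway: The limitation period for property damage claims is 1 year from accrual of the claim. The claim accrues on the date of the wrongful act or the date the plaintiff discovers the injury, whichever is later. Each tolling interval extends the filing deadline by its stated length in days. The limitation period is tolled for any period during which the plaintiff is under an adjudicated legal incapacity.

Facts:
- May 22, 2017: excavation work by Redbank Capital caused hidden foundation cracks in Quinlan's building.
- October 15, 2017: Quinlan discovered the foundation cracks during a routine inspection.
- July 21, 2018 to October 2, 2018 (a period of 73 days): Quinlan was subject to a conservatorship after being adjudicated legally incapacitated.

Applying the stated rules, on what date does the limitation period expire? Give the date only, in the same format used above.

December 27, 2018

Taking the later of the act (May 22, 2017) and discovery (October 15, 2017), the claim accrued on October 15, 2017.
Adding the 1 year base period to October 15, 2017 gives a deadline of October 15, 2018, before any tolling.
The plaintiff's legal incapacity from July 21, 2018 to October 2, 2018 tolled the period for 73 days, extending the deadline to December 27, 2018.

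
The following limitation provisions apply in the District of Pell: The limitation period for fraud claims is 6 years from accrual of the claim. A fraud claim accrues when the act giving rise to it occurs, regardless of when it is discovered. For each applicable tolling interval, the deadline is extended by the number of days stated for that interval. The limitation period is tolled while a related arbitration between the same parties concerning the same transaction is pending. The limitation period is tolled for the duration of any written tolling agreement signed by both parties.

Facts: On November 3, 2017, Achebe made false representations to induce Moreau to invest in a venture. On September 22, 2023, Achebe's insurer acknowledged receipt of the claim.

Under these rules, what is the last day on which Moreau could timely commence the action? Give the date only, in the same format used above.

The limitation period began to run on November 3, 2017.
The untolled deadline — 6 years after November 3, 2017 — is November 3, 2023.
The other events in the timeline have no effect on the limitation period under the stated rules.

November 3, 2023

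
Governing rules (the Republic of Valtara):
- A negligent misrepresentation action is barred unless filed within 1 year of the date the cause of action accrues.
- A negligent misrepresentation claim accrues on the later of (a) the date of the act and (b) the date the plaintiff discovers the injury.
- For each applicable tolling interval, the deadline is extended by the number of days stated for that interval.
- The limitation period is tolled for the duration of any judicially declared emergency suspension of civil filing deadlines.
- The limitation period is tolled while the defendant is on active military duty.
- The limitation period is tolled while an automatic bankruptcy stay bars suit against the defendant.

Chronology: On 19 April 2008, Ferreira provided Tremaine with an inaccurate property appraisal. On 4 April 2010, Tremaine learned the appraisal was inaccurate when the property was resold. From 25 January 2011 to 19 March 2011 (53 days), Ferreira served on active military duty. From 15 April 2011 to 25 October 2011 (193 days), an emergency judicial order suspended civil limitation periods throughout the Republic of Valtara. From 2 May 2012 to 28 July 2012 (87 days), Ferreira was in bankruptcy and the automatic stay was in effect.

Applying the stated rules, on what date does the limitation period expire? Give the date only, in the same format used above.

Because discovery on 4 April 2010 post-dates the 19 April 2008 act, accrual under the later-of rule falls on 4 April 2010.
1 year from 4 April 2010 is 4 April 2011.
The defendant's active military service from 25 January 2011 to 19 March 2011 tolled the period for 53 days, extending the deadline to 27 May 2011.
The period was tolled for 193 days by the emergency suspension of filing deadlines (15 April 2011 to 25 October 2011), pushing the deadline to 6 December 2011.
The automatic bankruptcy stay starting 2 May 2012 came too late — the period had run on 6 December 2011 — and so does not extend the deadline.

6 December 2011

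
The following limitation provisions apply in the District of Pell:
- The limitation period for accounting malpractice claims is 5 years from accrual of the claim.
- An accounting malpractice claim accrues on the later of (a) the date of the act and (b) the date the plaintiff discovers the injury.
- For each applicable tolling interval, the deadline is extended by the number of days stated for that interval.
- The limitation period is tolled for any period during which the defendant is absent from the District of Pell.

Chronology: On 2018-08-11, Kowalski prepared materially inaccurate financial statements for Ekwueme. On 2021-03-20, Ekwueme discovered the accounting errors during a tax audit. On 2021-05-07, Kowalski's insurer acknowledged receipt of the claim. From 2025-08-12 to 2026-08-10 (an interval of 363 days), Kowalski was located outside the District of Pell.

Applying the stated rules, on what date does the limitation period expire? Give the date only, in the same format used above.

The claim accrued on 2021-03-20 — the later of the 2018-08-11 act and the 2021-03-20 discovery.
5 years from 2021-03-20 is 2026-03-20.
The period was tolled for 363 days by the defendant's absence from the jurisdiction (2025-08-12 to 2026-08-10), pushing the deadline to 2027-03-18.
The other events in the timeline have no effect on the limitation period under the stated rules.

2027-03-18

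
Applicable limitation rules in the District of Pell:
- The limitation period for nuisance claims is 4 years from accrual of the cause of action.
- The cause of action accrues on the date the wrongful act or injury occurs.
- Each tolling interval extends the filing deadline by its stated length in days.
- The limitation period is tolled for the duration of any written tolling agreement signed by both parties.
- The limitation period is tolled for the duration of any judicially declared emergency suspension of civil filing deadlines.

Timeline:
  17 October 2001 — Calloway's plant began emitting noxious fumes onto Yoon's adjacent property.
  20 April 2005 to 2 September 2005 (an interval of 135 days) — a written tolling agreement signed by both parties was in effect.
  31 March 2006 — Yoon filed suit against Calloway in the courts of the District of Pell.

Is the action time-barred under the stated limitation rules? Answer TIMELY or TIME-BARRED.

TIME-BARRED

The cause of action accrued on 17 October 2001, the date of the act.
4 years from 17 October 2001 is 17 October 2005.
Because the written tolling agreement ran from 20 April 2005 to 2 September 2005, the deadline is extended by 135 days to 1 March 2006.
Yoon filed on 31 March 2006, after the 1 March 2006 deadline, so the action is time-barred.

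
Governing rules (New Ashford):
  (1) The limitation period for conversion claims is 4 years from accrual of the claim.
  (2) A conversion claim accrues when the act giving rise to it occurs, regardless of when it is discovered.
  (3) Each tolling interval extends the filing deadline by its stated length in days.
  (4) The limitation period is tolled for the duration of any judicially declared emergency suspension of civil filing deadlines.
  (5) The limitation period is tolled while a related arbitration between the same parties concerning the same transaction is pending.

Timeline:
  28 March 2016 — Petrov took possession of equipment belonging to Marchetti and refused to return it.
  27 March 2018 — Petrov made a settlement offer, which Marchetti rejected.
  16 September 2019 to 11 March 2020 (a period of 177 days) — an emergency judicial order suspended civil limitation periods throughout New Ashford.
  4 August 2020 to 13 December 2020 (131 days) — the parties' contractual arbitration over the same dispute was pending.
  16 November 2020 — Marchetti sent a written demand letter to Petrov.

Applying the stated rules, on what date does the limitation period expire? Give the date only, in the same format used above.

The claim accrued on 28 March 2016, the date of the act.
4 years from 28 March 2016 is 28 March 2020.
The emergency suspension of filing deadlines from 16 September 2019 to 11 March 2020 tolled the period for 177 days, extending the deadline to 21 September 2020.
The period was tolled for 131 days by the pending related arbitration (4 August 2020 to 13 December 2020), pushing the deadline to 30 January 2021.
Nothing else in the chronology tolls or restarts the period.

30 January 2021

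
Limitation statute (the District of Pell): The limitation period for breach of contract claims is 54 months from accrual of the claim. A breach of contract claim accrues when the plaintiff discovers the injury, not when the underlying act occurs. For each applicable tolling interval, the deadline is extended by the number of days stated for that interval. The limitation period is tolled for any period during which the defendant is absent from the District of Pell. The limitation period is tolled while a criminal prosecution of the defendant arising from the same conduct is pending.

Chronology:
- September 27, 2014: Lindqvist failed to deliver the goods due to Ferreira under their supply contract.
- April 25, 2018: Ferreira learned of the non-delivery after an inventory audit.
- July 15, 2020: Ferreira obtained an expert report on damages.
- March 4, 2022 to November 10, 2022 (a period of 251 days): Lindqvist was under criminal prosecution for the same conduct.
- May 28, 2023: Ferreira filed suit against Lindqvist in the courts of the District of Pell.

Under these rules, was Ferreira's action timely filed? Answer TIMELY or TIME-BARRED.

Accrual is tied to discovery, so the period began on April 25, 2018 rather than on September 27, 2014 when the act occurred.
Adding the 54 months base period to April 25, 2018 gives a deadline of October 25, 2022, before any tolling.
The period was tolled for 251 days by the pending criminal prosecution (March 4, 2022 to November 10, 2022), pushing the deadline to July 3, 2023.
The other events in the timeline have no effect on the limitation period under the stated rules.
Filing on May 28, 2023 beat the July 3, 2023 deadline — the action is timely.

TIMELY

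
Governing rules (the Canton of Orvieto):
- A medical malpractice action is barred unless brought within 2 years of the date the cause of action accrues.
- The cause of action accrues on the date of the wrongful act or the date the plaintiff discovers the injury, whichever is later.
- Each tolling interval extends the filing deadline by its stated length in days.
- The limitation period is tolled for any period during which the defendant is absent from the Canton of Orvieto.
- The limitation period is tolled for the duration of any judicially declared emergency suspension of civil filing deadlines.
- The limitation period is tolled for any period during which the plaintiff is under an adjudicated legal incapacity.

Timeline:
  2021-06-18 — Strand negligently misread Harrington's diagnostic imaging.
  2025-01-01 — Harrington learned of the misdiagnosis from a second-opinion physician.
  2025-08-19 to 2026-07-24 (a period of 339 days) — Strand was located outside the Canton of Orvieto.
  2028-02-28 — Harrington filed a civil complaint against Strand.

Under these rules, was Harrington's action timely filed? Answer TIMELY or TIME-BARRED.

TIME-BARRED

Because discovery on 2025-01-01 post-dates the 2021-06-18 act, accrual under the later-of rule falls on 2025-01-01.
The untolled deadline — 2 years after 2025-01-01 — is 2027-01-01.
The period was tolled for 339 days by the defendant's absence from the jurisdiction (2025-08-19 to 2026-07-24), pushing the deadline to 2027-12-06.
Filing on 2028-02-28 missed the 2027-12-06 deadline — the action is time-barred.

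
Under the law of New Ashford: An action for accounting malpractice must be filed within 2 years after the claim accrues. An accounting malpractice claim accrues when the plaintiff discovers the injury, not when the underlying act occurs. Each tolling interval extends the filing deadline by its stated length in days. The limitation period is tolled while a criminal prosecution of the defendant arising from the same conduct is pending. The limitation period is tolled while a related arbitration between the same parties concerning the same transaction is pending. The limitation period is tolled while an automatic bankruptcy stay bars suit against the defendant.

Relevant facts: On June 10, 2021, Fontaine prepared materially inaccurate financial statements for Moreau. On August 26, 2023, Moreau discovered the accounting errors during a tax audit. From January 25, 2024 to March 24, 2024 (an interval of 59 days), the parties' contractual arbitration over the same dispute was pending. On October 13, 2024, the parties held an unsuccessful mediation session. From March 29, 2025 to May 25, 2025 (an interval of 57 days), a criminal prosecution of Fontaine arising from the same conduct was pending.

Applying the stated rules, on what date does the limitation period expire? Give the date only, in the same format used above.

December 20, 2025

Under the discovery rule, the claim accrued on August 26, 2023, when Moreau discovered the injury — not on the June 10, 2021 date of the underlying act.
2 years from August 26, 2023 is August 26, 2025.
Because the pending related arbitration ran from January 25, 2024 to March 24, 2024, the deadline is extended by 59 days to October 24, 2025.
The pending criminal prosecution from March 29, 2025 to May 25, 2025 tolled the period for 57 days, extending the deadline to December 20, 2025.
The other events in the timeline have no effect on the limitation period under the stated rules.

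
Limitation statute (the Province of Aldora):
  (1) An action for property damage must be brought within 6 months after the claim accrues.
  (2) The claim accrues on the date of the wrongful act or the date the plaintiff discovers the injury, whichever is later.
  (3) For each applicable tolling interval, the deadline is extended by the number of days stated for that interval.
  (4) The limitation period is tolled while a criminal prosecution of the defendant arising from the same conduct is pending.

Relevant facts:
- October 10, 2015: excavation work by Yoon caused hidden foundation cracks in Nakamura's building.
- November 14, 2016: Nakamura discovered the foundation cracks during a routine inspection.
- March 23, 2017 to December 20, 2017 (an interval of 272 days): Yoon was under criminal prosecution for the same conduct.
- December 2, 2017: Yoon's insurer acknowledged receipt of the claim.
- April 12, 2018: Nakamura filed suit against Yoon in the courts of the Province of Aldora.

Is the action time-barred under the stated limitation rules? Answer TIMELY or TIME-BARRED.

The claim accrued on November 14, 2016 — the later of the October 10, 2015 act and the November 14, 2016 discovery.
6 months from November 14, 2016 is May 14, 2017.
The pending criminal prosecution from March 23, 2017 to December 20, 2017 tolled the period for 272 days, extending the deadline to February 10, 2018.
Nothing else in the chronology tolls or restarts the period.
Nakamura filed on April 12, 2018, after the February 10, 2018 deadline, so the action is time-barred.

TIME-BARRED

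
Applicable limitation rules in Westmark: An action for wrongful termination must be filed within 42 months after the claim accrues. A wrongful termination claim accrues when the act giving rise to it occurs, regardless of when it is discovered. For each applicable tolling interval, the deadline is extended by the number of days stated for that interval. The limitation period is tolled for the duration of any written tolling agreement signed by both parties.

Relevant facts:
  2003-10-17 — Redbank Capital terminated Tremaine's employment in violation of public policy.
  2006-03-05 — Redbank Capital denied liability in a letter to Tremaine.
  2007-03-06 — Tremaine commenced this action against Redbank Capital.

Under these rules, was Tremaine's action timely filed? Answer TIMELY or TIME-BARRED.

The claim accrued on 2003-10-17, the date of the act.
The untolled deadline — 42 months after 2003-10-17 — is 2007-04-17.
None of the other events listed affects the running of the period under the stated rules.
The 2007-03-06 filing precedes the 2007-04-17 deadline; the claim is timely.

TIMELY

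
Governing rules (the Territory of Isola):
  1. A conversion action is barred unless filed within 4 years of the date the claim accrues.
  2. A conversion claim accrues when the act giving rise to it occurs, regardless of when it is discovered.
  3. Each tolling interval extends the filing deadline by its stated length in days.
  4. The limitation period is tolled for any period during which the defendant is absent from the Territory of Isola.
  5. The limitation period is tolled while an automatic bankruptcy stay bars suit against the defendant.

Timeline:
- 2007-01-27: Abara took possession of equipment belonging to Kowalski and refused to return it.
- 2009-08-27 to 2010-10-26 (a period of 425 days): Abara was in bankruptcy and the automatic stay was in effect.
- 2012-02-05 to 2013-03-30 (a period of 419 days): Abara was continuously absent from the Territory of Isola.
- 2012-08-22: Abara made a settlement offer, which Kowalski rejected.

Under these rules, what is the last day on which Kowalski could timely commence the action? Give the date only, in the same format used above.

2013-05-20

The claim accrued on 2007-01-27, the date of the act.
Adding the 4 years base period to 2007-01-27 gives a deadline of 2011-01-27, before any tolling.
Because the automatic bankruptcy stay ran from 2009-08-27 to 2010-10-26, the deadline is extended by 425 days to 2012-03-27.
The period was tolled for 419 days by the defendant's absence from the jurisdiction (2012-02-05 to 2013-03-30), pushing the deadline to 2013-05-20.
None of the other events listed affects the running of the period under the stated rules.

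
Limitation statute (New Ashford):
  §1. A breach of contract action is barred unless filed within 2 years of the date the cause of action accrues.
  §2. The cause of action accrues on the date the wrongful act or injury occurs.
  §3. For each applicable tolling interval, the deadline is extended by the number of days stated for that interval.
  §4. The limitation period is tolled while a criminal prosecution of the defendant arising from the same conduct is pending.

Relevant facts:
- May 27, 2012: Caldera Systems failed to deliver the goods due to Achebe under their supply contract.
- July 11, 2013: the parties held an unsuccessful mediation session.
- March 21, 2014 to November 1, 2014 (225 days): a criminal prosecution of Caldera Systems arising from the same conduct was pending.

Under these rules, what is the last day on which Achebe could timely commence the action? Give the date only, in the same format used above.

January 7, 2015

The limitation period began to run on May 27, 2012.
Adding the 2 years base period to May 27, 2012 gives a deadline of May 27, 2014, before any tolling.
The pending criminal prosecution from March 21, 2014 to November 1, 2014 tolled the period for 225 days, extending the deadline to January 7, 2015.
Nothing else in the chronology tolls or restarts the period.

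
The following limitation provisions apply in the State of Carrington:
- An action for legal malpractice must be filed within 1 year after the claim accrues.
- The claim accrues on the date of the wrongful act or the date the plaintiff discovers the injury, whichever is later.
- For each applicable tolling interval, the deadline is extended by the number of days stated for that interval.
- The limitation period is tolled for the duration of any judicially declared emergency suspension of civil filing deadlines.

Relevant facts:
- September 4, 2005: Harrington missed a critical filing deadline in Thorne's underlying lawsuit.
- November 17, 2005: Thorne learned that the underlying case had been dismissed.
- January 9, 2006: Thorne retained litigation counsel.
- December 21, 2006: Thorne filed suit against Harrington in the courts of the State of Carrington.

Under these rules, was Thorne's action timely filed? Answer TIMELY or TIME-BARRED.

TIME-BARRED

Taking the later of the act (September 4, 2005) and discovery (November 17, 2005), the claim accrued on November 17, 2005.
1 year from November 17, 2005 is November 17, 2006.
None of the other events listed affects the running of the period under the stated rules.
Thorne filed on December 21, 2006, after the November 17, 2006 deadline, so the action is time-barred.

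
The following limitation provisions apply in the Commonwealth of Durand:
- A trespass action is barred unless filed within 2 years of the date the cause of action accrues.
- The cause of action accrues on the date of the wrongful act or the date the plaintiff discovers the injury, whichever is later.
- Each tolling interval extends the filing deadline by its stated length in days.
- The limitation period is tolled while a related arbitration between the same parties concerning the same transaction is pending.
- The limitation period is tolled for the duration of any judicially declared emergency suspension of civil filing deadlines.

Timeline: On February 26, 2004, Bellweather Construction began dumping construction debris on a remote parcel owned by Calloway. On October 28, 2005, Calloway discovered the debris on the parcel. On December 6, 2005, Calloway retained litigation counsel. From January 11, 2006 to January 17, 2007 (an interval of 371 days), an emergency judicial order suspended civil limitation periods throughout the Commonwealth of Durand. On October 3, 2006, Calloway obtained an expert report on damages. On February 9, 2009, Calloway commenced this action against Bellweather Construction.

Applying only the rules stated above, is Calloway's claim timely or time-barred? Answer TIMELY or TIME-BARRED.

The claim accrued on October 28, 2005 — the later of the February 26, 2004 act and the October 28, 2005 discovery.
The untolled deadline — 2 years after October 28, 2005 — is October 28, 2007.
The period was tolled for 371 days by the emergency suspension of filing deadlines (January 11, 2006 to January 17, 2007), pushing the deadline to November 2, 2008.
Nothing else in the chronology tolls or restarts the period.
Filing on February 9, 2009 missed the November 2, 2008 deadline — the action is time-barred.

TIME-BARRED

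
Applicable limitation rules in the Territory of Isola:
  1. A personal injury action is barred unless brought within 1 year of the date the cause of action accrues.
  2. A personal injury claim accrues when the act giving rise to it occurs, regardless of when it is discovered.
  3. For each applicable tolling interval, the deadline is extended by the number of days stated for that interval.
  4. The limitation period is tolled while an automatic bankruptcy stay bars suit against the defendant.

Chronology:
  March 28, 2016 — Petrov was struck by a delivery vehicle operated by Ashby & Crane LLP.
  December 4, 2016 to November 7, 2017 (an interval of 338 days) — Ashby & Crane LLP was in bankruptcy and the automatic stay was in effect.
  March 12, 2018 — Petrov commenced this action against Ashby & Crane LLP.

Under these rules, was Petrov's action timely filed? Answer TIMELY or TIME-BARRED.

TIME-BARRED

The cause of action accrued on March 28, 2016, the date of the act.
Adding the 1 year base period to March 28, 2016 gives a deadline of March 28, 2017, before any tolling.
The automatic bankruptcy stay from December 4, 2016 to November 7, 2017 tolled the period for 338 days, extending the deadline to March 1, 2018.
Petrov filed on March 12, 2018, after the March 1, 2018 deadline, so the action is time-barred.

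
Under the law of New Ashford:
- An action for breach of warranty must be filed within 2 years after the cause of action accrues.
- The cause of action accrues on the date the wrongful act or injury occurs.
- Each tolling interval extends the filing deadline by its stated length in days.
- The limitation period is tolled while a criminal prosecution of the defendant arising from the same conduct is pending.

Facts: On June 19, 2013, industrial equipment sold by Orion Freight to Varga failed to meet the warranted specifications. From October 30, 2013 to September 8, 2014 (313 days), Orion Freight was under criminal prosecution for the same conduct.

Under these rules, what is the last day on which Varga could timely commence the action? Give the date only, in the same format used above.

The cause of action accrued on June 19, 2013, the date of the act.
The untolled deadline — 2 years after June 19, 2013 — is June 19, 2015.
Because the pending criminal prosecution ran from October 30, 2013 to September 8, 2014, the deadline is extended by 313 days to April 27, 2016.

April 27, 2016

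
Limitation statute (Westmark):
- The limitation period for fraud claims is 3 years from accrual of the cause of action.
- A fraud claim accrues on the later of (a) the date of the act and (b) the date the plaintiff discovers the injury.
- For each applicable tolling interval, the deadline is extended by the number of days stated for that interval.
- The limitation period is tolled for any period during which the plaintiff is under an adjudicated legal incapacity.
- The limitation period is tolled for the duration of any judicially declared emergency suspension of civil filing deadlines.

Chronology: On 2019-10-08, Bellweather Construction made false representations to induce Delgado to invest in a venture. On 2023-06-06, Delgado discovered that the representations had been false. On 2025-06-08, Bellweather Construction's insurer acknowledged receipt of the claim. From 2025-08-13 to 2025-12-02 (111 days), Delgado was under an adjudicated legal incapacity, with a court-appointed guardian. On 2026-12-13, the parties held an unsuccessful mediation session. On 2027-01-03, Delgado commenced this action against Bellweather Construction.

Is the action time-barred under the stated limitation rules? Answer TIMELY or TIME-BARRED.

Because discovery on 2023-06-06 post-dates the 2019-10-08 act, accrual under the later-of rule falls on 2023-06-06.
3 years from 2023-06-06 is 2026-06-06.
The period was tolled for 111 days by the plaintiff's legal incapacity (2025-08-13 to 2025-12-02), pushing the deadline to 2026-09-25.
The other events in the timeline have no effect on the limitation period under the stated rules.
Filing on 2027-01-03 missed the 2026-09-25 deadline — the action is time-barred.

TIME-BARRED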